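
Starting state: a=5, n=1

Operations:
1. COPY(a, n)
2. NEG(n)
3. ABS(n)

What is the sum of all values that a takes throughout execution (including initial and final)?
8

Values of a at each step:
Initial: a = 5
After step 1: a = 1
After step 2: a = 1
After step 3: a = 1
Sum = 5 + 1 + 1 + 1 = 8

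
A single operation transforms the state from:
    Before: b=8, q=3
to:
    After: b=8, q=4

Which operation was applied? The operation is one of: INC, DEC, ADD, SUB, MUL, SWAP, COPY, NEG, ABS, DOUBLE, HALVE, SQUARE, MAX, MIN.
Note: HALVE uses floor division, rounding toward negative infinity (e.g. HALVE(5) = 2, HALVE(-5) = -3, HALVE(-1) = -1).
INC(q)

Analyzing the change:
Before: b=8, q=3
After: b=8, q=4
Variable q changed from 3 to 4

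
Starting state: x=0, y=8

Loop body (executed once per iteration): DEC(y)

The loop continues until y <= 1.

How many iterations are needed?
7

Tracing iterations:
Initial: x=0, y=8
After iteration 1: x=0, y=7
After iteration 2: x=0, y=6
After iteration 3: x=0, y=5
After iteration 4: x=0, y=4
After iteration 5: x=0, y=3
After iteration 6: x=0, y=2
After iteration 7: x=0, y=1
y <= 1 now holds, so the loop exits after 7 iterations.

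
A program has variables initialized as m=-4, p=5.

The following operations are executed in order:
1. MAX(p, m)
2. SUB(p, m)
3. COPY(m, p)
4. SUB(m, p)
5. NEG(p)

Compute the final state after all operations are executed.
{m: 0, p: -9}

Step-by-step execution:
Initial: m=-4, p=5
After step 1 (MAX(p, m)): m=-4, p=5
After step 2 (SUB(p, m)): m=-4, p=9
After step 3 (COPY(m, p)): m=9, p=9
After step 4 (SUB(m, p)): m=0, p=9
After step 5 (NEG(p)): m=0, p=-9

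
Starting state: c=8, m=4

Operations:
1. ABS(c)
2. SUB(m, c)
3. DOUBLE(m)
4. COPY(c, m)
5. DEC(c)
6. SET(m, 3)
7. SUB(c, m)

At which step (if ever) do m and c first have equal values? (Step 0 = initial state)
Step 4

m and c first become equal after step 4.

Comparing values at each step:
Initial: m=4, c=8
After step 1: m=4, c=8
After step 2: m=-4, c=8
After step 3: m=-8, c=8
After step 4: m=-8, c=-8 ← equal!
After step 5: m=-8, c=-9
After step 6: m=3, c=-9
After step 7: m=3, c=-12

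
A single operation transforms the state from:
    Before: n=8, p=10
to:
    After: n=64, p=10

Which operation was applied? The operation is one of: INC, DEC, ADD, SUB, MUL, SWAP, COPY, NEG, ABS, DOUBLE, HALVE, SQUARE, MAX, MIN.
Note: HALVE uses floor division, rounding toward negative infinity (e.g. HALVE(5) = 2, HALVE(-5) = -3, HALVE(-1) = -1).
SQUARE(n)

Analyzing the change:
Before: n=8, p=10
After: n=64, p=10
Variable n changed from 8 to 64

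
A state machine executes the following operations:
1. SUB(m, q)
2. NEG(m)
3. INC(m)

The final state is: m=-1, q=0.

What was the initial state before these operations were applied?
m=2, q=0

Working backwards:
Final state: m=-1, q=0
Before step 3 (INC(m)): m=-2, q=0
Before step 2 (NEG(m)): m=2, q=0
Before step 1 (SUB(m, q)): m=2, q=0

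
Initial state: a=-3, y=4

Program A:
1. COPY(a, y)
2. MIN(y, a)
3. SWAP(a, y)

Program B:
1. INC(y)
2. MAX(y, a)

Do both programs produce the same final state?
No

Program A final state: a=4, y=4
Program B final state: a=-3, y=5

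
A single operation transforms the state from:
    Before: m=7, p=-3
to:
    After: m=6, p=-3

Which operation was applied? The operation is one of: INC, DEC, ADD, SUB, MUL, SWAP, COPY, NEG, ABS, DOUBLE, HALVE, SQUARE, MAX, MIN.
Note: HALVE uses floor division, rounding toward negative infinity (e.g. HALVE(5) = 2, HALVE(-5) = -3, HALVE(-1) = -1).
DEC(m)

Analyzing the change:
Before: m=7, p=-3
After: m=6, p=-3
Variable m changed from 7 to 6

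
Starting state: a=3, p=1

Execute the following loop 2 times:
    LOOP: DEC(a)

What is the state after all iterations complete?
a=1, p=1

Iteration trace:
Start: a=3, p=1
After iteration 1: a=2, p=1
After iteration 2: a=1, p=1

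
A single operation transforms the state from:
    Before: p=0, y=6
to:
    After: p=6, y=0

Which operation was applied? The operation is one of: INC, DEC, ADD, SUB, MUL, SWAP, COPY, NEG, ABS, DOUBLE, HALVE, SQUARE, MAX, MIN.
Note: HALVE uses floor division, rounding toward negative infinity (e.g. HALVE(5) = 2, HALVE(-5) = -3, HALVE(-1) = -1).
SWAP(y, p)

Analyzing the change:
Before: p=0, y=6
After: p=6, y=0
Variable y changed from 6 to 0
Variable p changed from 0 to 6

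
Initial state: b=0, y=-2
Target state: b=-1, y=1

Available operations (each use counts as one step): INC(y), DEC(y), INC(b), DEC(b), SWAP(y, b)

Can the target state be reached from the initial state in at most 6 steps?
Yes

Path (3 steps): INC(y) → INC(b) → SWAP(y, b)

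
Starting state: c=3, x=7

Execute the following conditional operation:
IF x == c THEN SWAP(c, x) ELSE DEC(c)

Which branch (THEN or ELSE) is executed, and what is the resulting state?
Branch: ELSE, Final state: c=2, x=7

Evaluating condition: x == c
x = 7, c = 3
Condition is False, so ELSE branch executes
After DEC(c): c=2, x=7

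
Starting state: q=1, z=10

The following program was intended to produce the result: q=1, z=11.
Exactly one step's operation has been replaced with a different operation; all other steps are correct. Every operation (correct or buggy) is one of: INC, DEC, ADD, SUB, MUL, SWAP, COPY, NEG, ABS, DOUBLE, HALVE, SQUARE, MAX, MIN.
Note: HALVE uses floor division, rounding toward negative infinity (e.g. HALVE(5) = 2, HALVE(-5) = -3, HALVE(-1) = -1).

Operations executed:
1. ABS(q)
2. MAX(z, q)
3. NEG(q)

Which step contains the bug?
Step 3

Trace with buggy code:
Initial: q=1, z=10
After step 1: q=1, z=10
After step 2: q=1, z=10
After step 3: q=-1, z=10
Actual final q=-1, z=10 ≠ expected q=1, z=11.
Step 3 is the only position where a single-operation replacement can produce the expected result.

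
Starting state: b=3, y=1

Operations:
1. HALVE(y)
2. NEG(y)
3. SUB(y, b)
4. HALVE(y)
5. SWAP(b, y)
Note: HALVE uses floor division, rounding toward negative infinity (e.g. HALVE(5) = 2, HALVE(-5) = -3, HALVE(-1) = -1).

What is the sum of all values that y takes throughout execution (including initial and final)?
-1

Values of y at each step:
Initial: y = 1
After step 1: y = 0
After step 2: y = 0
After step 3: y = -3
After step 4: y = -2
After step 5: y = 3
Sum = 1 + 0 + 0 + -3 + -2 + 3 = -1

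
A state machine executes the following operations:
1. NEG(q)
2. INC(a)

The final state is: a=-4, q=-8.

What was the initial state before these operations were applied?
a=-5, q=8

Working backwards:
Final state: a=-4, q=-8
Before step 2 (INC(a)): a=-5, q=-8
Before step 1 (NEG(q)): a=-5, q=8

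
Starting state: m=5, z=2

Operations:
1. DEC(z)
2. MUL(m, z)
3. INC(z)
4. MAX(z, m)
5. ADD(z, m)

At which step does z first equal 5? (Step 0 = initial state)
Step 4

Tracing z:
Initial: z = 2
After step 1: z = 1
After step 2: z = 1
After step 3: z = 2
After step 4: z = 5 ← first occurrence
After step 5: z = 10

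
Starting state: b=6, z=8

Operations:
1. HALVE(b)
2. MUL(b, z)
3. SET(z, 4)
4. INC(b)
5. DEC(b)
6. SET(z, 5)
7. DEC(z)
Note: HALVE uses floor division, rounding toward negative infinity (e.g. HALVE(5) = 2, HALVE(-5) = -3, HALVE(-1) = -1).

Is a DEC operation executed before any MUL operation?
No

First DEC: step 5
First MUL: step 2
Since 5 > 2, MUL comes first.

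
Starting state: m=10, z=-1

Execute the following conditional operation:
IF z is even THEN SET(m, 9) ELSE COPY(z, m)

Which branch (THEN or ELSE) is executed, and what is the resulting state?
Branch: ELSE, Final state: m=10, z=10

Evaluating condition: z is even
Condition is False, so ELSE branch executes
After COPY(z, m): m=10, z=10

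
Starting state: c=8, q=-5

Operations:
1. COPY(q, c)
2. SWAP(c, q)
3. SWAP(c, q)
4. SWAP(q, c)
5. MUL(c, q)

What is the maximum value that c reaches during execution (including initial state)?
64

Values of c at each step:
Initial: c = 8
After step 1: c = 8
After step 2: c = 8
After step 3: c = 8
After step 4: c = 8
After step 5: c = 64 ← maximum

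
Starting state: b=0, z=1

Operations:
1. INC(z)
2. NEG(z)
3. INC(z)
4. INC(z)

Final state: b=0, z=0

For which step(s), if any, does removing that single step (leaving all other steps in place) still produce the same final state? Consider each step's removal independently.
None - removing any single step changes the final result

Testing removal of each single step:
Without step 1: final = b=0, z=1 (different)
Without step 2: final = b=0, z=4 (different)
Without step 3: final = b=0, z=-1 (different)
Without step 4: final = b=0, z=-1 (different)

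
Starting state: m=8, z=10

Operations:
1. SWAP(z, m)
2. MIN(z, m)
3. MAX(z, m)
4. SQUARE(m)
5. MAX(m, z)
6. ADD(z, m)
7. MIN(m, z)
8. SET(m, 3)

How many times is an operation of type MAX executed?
2

Counting MAX operations:
Step 3: MAX(z, m) ← MAX
Step 5: MAX(m, z) ← MAX
Total: 2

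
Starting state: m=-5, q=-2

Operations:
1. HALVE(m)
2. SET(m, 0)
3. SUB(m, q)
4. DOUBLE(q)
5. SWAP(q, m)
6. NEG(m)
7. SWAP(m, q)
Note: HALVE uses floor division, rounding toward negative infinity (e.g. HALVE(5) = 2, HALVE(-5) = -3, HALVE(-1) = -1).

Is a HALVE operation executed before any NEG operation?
Yes

First HALVE: step 1
First NEG: step 6
Since 1 < 6, HALVE comes first.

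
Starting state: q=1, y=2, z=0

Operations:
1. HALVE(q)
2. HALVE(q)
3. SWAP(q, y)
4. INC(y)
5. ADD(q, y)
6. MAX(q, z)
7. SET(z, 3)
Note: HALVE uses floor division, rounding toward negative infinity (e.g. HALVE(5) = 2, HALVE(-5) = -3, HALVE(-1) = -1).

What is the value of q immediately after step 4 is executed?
q = 2

Tracing q through execution:
Initial: q = 1
After step 1 (HALVE(q)): q = 0
After step 2 (HALVE(q)): q = 0
After step 3 (SWAP(q, y)): q = 2
After step 4 (INC(y)): q = 2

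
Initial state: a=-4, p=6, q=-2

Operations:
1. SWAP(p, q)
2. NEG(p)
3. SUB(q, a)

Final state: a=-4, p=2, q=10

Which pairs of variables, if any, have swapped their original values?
None

Comparing initial and final values:
p: 6 → 2
a: -4 → -4
q: -2 → 10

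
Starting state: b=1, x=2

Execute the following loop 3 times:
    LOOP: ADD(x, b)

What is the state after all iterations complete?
b=1, x=5

Iteration trace:
Start: b=1, x=2
After iteration 1: b=1, x=3
After iteration 2: b=1, x=4
After iteration 3: b=1, x=5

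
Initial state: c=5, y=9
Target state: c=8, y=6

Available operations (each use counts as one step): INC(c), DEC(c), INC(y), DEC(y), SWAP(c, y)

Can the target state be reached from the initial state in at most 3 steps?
Yes

Path (3 steps): INC(c) → DEC(y) → SWAP(c, y)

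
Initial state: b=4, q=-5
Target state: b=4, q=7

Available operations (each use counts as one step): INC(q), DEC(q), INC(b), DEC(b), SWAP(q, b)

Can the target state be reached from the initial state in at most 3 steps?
No

The target state cannot be reached within 3 steps.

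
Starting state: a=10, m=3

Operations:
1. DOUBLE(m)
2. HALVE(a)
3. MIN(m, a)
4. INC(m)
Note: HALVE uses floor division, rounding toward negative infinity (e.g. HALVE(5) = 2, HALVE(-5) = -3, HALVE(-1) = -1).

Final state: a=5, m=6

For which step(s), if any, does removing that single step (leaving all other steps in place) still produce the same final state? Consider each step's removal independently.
None - removing any single step changes the final result

Testing removal of each single step:
Without step 1: final = a=5, m=4 (different)
Without step 2: final = a=10, m=7 (different)
Without step 3: final = a=5, m=7 (different)
Without step 4: final = a=5, m=5 (different)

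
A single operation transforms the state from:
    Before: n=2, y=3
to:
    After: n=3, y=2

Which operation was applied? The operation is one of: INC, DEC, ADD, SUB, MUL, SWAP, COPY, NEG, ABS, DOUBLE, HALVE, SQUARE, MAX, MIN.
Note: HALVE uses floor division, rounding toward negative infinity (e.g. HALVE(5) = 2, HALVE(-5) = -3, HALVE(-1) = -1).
SWAP(n, y)

Analyzing the change:
Before: n=2, y=3
After: n=3, y=2
Variable n changed from 2 to 3
Variable y changed from 3 to 2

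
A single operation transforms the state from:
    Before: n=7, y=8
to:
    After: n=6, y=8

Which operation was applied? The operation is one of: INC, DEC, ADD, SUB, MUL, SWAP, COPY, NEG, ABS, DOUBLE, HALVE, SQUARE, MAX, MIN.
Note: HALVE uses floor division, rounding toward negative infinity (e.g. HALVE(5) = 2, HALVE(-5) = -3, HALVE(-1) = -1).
DEC(n)

Analyzing the change:
Before: n=7, y=8
After: n=6, y=8
Variable n changed from 7 to 6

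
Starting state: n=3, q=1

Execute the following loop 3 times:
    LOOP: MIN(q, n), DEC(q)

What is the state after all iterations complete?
n=3, q=-2

Iteration trace:
Start: n=3, q=1
After iteration 1: n=3, q=0
After iteration 2: n=3, q=-1
After iteration 3: n=3, q=-2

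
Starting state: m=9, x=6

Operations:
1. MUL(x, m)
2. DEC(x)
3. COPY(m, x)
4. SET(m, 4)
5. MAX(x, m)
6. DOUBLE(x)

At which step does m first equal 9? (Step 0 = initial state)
Step 0

Tracing m:
Initial: m = 9 ← first occurrence
After step 1: m = 9
After step 2: m = 9
After step 3: m = 53
After step 4: m = 4
After step 5: m = 4
After step 6: m = 4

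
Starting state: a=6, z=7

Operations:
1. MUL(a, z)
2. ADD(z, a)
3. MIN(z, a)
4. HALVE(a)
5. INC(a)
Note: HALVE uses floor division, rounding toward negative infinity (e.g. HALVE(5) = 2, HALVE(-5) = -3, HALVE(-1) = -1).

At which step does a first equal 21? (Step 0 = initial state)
Step 4

Tracing a:
Initial: a = 6
After step 1: a = 42
After step 2: a = 42
After step 3: a = 42
After step 4: a = 21 ← first occurrence
After step 5: a = 22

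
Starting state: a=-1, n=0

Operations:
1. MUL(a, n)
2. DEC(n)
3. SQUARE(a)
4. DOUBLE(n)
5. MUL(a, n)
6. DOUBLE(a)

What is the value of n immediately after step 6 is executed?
n = -2

Tracing n through execution:
Initial: n = 0
After step 1 (MUL(a, n)): n = 0
After step 2 (DEC(n)): n = -1
After step 3 (SQUARE(a)): n = -1
After step 4 (DOUBLE(n)): n = -2
After step 5 (MUL(a, n)): n = -2
After step 6 (DOUBLE(a)): n = -2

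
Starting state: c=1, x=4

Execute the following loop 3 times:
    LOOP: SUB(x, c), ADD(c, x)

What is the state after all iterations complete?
c=-1, x=-4

Iteration trace:
Start: c=1, x=4
After iteration 1: c=4, x=3
After iteration 2: c=3, x=-1
After iteration 3: c=-1, x=-4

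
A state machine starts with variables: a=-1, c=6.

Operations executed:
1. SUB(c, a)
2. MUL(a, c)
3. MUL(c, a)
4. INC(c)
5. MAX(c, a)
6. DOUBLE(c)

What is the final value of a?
a = -7

Tracing execution:
Step 1: SUB(c, a) → a = -1
Step 2: MUL(a, c) → a = -7
Step 3: MUL(c, a) → a = -7
Step 4: INC(c) → a = -7
Step 5: MAX(c, a) → a = -7
Step 6: DOUBLE(c) → a = -7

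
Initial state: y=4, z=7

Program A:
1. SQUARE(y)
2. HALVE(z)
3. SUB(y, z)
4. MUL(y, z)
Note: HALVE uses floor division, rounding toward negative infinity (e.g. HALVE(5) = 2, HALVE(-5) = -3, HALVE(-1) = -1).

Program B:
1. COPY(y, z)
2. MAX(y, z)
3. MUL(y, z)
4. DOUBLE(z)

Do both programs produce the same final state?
No

Program A final state: y=39, z=3
Program B final state: y=49, z=14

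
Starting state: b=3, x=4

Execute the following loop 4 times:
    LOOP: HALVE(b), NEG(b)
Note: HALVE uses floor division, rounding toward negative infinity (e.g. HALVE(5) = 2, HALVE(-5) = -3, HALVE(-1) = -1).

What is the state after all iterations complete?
b=0, x=4

Iteration trace:
Start: b=3, x=4
After iteration 1: b=-1, x=4
After iteration 2: b=1, x=4
After iteration 3: b=0, x=4
After iteration 4: b=0, x=4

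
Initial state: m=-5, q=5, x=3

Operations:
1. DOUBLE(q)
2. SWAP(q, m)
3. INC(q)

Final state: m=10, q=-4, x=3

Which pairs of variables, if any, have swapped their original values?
None

Comparing initial and final values:
x: 3 → 3
q: 5 → -4
m: -5 → 10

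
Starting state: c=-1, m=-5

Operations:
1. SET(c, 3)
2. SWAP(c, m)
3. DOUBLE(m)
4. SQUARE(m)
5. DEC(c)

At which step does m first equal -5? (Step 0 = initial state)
Step 0

Tracing m:
Initial: m = -5 ← first occurrence
After step 1: m = -5
After step 2: m = 3
After step 3: m = 6
After step 4: m = 36
After step 5: m = 36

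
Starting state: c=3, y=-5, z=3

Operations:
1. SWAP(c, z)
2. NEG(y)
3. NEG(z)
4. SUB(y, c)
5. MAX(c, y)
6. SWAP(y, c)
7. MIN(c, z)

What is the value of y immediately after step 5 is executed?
y = 2

Tracing y through execution:
Initial: y = -5
After step 1 (SWAP(c, z)): y = -5
After step 2 (NEG(y)): y = 5
After step 3 (NEG(z)): y = 5
After step 4 (SUB(y, c)): y = 2
After step 5 (MAX(c, y)): y = 2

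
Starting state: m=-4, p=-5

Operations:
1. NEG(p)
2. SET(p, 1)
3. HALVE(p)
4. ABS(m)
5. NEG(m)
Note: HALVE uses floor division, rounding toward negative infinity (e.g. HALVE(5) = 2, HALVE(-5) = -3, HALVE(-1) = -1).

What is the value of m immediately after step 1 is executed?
m = -4

Tracing m through execution:
Initial: m = -4
After step 1 (NEG(p)): m = -4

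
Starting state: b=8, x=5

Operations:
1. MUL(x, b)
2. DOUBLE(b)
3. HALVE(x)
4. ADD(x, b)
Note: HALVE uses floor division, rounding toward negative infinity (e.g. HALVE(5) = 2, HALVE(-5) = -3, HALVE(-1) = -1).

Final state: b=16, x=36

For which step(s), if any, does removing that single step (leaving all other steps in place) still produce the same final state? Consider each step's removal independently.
None - removing any single step changes the final result

Testing removal of each single step:
Without step 1: final = b=16, x=18 (different)
Without step 2: final = b=8, x=28 (different)
Without step 3: final = b=16, x=56 (different)
Without step 4: final = b=16, x=20 (different)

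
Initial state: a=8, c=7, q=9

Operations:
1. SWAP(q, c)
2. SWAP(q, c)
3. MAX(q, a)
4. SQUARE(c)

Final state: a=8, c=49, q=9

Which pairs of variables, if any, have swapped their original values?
None

Comparing initial and final values:
q: 9 → 9
c: 7 → 49
a: 8 → 8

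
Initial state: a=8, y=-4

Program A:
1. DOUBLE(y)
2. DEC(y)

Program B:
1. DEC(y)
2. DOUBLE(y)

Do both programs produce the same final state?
No

Program A final state: a=8, y=-9
Program B final state: a=8, y=-10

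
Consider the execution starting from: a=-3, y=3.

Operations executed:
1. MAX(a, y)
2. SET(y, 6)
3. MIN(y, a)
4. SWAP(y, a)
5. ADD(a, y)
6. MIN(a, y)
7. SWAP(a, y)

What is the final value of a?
a = 3

Tracing execution:
Step 1: MAX(a, y) → a = 3
Step 2: SET(y, 6) → a = 3
Step 3: MIN(y, a) → a = 3
Step 4: SWAP(y, a) → a = 3
Step 5: ADD(a, y) → a = 6
Step 6: MIN(a, y) → a = 3
Step 7: SWAP(a, y) → a = 3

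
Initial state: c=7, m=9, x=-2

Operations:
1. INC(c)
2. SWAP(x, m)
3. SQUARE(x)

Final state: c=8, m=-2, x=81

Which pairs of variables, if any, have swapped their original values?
None

Comparing initial and final values:
m: 9 → -2
x: -2 → 81
c: 7 → 8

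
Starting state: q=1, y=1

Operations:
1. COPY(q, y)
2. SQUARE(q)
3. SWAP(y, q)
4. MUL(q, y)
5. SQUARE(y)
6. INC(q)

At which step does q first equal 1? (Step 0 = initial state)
Step 0

Tracing q:
Initial: q = 1 ← first occurrence
After step 1: q = 1
After step 2: q = 1
After step 3: q = 1
After step 4: q = 1
After step 5: q = 1
After step 6: q = 2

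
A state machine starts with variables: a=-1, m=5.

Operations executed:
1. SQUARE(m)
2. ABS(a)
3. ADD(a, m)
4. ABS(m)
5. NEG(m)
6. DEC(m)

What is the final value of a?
a = 26

Tracing execution:
Step 1: SQUARE(m) → a = -1
Step 2: ABS(a) → a = 1
Step 3: ADD(a, m) → a = 26
Step 4: ABS(m) → a = 26
Step 5: NEG(m) → a = 26
Step 6: DEC(m) → a = 26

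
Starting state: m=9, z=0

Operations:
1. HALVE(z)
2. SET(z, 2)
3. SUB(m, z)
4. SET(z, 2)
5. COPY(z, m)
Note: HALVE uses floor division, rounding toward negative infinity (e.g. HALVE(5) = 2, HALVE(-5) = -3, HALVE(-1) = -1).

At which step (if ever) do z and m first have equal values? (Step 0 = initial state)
Step 5

z and m first become equal after step 5.

Comparing values at each step:
Initial: z=0, m=9
After step 1: z=0, m=9
After step 2: z=2, m=9
After step 3: z=2, m=7
After step 4: z=2, m=7
After step 5: z=7, m=7 ← equal!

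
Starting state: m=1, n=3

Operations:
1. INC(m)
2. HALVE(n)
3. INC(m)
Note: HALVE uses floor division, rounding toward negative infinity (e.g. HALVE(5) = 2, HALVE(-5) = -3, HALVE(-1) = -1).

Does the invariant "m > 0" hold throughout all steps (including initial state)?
Yes

The invariant holds at every step.

State at each step:
Initial: m=1, n=3
After step 1: m=2, n=3
After step 2: m=2, n=1
After step 3: m=3, n=1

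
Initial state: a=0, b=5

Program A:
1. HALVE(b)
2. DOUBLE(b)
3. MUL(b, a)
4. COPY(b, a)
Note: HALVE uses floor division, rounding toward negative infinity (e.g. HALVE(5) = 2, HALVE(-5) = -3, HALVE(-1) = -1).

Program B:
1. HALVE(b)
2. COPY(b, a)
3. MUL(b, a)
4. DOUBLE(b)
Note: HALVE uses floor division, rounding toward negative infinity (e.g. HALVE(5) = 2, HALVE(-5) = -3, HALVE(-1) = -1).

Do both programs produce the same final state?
Yes

Program A final state: a=0, b=0
Program B final state: a=0, b=0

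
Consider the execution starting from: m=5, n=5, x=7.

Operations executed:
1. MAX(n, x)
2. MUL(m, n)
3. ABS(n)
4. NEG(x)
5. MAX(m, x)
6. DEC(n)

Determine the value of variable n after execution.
n = 6

Tracing execution:
Step 1: MAX(n, x) → n = 7
Step 2: MUL(m, n) → n = 7
Step 3: ABS(n) → n = 7
Step 4: NEG(x) → n = 7
Step 5: MAX(m, x) → n = 7
Step 6: DEC(n) → n = 6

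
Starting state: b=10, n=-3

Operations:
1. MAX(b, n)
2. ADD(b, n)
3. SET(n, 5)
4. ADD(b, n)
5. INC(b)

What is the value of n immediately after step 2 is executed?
n = -3

Tracing n through execution:
Initial: n = -3
After step 1 (MAX(b, n)): n = -3
After step 2 (ADD(b, n)): n = -3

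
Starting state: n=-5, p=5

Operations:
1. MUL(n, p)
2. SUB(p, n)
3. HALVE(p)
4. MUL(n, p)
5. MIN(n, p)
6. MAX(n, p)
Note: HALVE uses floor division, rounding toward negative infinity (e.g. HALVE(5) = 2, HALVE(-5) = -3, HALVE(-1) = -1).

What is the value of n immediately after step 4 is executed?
n = -375

Tracing n through execution:
Initial: n = -5
After step 1 (MUL(n, p)): n = -25
After step 2 (SUB(p, n)): n = -25
After step 3 (HALVE(p)): n = -25
After step 4 (MUL(n, p)): n = -375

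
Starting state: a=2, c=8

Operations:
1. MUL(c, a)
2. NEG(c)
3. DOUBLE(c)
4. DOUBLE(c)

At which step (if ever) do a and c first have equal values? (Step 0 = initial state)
Never

a and c never become equal during execution.

Comparing values at each step:
Initial: a=2, c=8
After step 1: a=2, c=16
After step 2: a=2, c=-16
After step 3: a=2, c=-32
After step 4: a=2, c=-64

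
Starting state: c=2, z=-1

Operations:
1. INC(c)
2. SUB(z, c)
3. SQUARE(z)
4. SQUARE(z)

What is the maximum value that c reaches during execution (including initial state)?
3

Values of c at each step:
Initial: c = 2
After step 1: c = 3 ← maximum
After step 2: c = 3
After step 3: c = 3
After step 4: c = 3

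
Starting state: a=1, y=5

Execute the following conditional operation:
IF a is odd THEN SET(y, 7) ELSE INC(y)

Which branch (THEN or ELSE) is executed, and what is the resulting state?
Branch: THEN, Final state: a=1, y=7

Evaluating condition: a is odd
Condition is True, so THEN branch executes
After SET(y, 7): a=1, y=7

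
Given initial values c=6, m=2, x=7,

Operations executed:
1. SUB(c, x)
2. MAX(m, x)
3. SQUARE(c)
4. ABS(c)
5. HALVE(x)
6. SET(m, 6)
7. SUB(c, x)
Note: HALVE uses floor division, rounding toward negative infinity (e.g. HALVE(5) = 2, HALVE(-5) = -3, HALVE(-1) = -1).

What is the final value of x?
x = 3

Tracing execution:
Step 1: SUB(c, x) → x = 7
Step 2: MAX(m, x) → x = 7
Step 3: SQUARE(c) → x = 7
Step 4: ABS(c) → x = 7
Step 5: HALVE(x) → x = 3
Step 6: SET(m, 6) → x = 3
Step 7: SUB(c, x) → x = 3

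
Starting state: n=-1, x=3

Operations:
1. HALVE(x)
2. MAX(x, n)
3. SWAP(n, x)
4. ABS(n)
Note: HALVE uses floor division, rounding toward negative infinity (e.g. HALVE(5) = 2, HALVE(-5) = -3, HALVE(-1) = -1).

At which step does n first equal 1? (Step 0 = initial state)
Step 3

Tracing n:
Initial: n = -1
After step 1: n = -1
After step 2: n = -1
After step 3: n = 1 ← first occurrence
After step 4: n = 1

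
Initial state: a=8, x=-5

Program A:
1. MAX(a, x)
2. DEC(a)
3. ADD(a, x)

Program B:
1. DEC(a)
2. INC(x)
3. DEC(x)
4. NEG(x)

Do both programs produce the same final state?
No

Program A final state: a=2, x=-5
Program B final state: a=7, x=5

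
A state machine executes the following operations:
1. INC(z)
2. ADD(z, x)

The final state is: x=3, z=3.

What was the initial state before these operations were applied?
x=3, z=-1

Working backwards:
Final state: x=3, z=3
Before step 2 (ADD(z, x)): x=3, z=0
Before step 1 (INC(z)): x=3, z=-1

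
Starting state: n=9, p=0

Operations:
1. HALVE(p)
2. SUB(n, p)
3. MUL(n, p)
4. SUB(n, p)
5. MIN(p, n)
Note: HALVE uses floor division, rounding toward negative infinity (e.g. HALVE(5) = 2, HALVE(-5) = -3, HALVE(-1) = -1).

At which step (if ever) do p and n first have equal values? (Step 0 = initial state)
Step 3

p and n first become equal after step 3.

Comparing values at each step:
Initial: p=0, n=9
After step 1: p=0, n=9
After step 2: p=0, n=9
After step 3: p=0, n=0 ← equal!
After step 4: p=0, n=0 ← equal!
After step 5: p=0, n=0 ← equal!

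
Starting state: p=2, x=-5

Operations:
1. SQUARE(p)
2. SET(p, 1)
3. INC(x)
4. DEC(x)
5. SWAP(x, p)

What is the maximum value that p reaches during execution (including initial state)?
4

Values of p at each step:
Initial: p = 2
After step 1: p = 4 ← maximum
After step 2: p = 1
After step 3: p = 1
After step 4: p = 1
After step 5: p = -5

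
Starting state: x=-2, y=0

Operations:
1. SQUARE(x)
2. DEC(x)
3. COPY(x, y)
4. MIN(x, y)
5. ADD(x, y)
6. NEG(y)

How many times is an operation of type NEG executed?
1

Counting NEG operations:
Step 6: NEG(y) ← NEG
Total: 1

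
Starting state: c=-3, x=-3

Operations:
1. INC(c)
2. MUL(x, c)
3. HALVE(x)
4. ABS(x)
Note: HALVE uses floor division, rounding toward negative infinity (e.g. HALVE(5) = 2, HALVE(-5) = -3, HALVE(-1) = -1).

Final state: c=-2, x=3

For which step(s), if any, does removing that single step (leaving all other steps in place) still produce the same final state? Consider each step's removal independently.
Step(s) 4

Testing removal of each single step:
Without step 1: final = c=-3, x=4 (different)
Without step 2: final = c=-2, x=2 (different)
Without step 3: final = c=-2, x=6 (different)
Without step 4: final = c=-2, x=3 (same)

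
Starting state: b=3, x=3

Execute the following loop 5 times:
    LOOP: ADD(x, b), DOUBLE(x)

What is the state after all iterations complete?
b=3, x=282

Iteration trace:
Start: b=3, x=3
After iteration 1: b=3, x=12
After iteration 2: b=3, x=30
After iteration 3: b=3, x=66
After iteration 4: b=3, x=138
After iteration 5: b=3, x=282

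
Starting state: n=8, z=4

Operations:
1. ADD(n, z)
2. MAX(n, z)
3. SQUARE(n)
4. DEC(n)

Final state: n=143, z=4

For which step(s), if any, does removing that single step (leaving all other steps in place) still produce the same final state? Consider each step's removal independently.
Step(s) 2

Testing removal of each single step:
Without step 1: final = n=63, z=4 (different)
Without step 2: final = n=143, z=4 (same)
Without step 3: final = n=11, z=4 (different)
Without step 4: final = n=144, z=4 (different)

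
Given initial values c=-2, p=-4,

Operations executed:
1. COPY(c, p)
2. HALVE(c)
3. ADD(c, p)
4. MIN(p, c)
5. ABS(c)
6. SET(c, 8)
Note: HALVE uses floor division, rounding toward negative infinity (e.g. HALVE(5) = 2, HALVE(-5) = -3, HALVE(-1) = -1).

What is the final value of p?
p = -6

Tracing execution:
Step 1: COPY(c, p) → p = -4
Step 2: HALVE(c) → p = -4
Step 3: ADD(c, p) → p = -4
Step 4: MIN(p, c) → p = -6
Step 5: ABS(c) → p = -6
Step 6: SET(c, 8) → p = -6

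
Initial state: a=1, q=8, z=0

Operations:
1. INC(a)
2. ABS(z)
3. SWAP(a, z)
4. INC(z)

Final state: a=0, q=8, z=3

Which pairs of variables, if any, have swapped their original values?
None

Comparing initial and final values:
a: 1 → 0
z: 0 → 3
q: 8 → 8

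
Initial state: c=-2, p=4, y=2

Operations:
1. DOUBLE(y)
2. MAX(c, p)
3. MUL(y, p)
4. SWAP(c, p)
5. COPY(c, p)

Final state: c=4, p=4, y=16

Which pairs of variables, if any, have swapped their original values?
None

Comparing initial and final values:
y: 2 → 16
c: -2 → 4
p: 4 → 4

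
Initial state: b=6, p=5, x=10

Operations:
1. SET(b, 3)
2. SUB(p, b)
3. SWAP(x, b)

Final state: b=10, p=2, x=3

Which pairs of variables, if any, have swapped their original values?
None

Comparing initial and final values:
p: 5 → 2
x: 10 → 3
b: 6 → 10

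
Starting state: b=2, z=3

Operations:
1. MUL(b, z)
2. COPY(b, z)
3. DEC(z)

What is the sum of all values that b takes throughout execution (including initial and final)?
14

Values of b at each step:
Initial: b = 2
After step 1: b = 6
After step 2: b = 3
After step 3: b = 3
Sum = 2 + 6 + 3 + 3 = 14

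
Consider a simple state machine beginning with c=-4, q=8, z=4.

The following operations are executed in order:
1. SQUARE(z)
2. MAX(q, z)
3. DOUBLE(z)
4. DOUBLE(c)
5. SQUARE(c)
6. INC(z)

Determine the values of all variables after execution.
{c: 64, q: 16, z: 33}

Step-by-step execution:
Initial: c=-4, q=8, z=4
After step 1 (SQUARE(z)): c=-4, q=8, z=16
After step 2 (MAX(q, z)): c=-4, q=16, z=16
After step 3 (DOUBLE(z)): c=-4, q=16, z=32
After step 4 (DOUBLE(c)): c=-8, q=16, z=32
After step 5 (SQUARE(c)): c=64, q=16, z=32
After step 6 (INC(z)): c=64, q=16, z=33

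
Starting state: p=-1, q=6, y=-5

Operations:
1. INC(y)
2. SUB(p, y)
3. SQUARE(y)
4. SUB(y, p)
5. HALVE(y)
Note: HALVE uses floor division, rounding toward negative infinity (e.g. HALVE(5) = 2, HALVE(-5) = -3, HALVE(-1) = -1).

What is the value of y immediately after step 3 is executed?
y = 16

Tracing y through execution:
Initial: y = -5
After step 1 (INC(y)): y = -4
After step 2 (SUB(p, y)): y = -4
After step 3 (SQUARE(y)): y = 16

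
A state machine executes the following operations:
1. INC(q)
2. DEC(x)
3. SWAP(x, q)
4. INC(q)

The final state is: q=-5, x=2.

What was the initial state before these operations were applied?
q=1, x=-5

Working backwards:
Final state: q=-5, x=2
Before step 4 (INC(q)): q=-6, x=2
Before step 3 (SWAP(x, q)): q=2, x=-6
Before step 2 (DEC(x)): q=2, x=-5
Before step 1 (INC(q)): q=1, x=-5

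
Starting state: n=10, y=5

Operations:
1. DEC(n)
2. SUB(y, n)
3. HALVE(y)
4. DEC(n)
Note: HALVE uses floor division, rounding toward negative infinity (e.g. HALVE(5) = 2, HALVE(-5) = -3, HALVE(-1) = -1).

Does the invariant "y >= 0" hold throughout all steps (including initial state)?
No, violated after step 2

The invariant is violated after step 2.

State at each step:
Initial: n=10, y=5
After step 1: n=9, y=5
After step 2: n=9, y=-4
After step 3: n=9, y=-2
After step 4: n=8, y=-2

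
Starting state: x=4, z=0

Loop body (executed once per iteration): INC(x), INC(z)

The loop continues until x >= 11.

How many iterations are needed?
7

Tracing iterations:
Initial: x=4, z=0
After iteration 1: x=5, z=1
After iteration 2: x=6, z=2
After iteration 3: x=7, z=3
After iteration 4: x=8, z=4
After iteration 5: x=9, z=5
After iteration 6: x=10, z=6
After iteration 7: x=11, z=7
x >= 11 now holds, so the loop exits after 7 iterations.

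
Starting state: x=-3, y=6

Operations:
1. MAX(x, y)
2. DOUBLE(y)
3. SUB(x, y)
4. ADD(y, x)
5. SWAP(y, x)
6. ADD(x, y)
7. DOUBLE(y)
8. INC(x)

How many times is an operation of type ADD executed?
2

Counting ADD operations:
Step 4: ADD(y, x) ← ADD
Step 6: ADD(x, y) ← ADD
Total: 2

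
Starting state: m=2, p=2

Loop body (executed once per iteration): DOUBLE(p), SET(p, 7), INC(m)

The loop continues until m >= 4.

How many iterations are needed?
2

Tracing iterations:
Initial: m=2, p=2
After iteration 1: m=3, p=7
After iteration 2: m=4, p=7
m >= 4 now holds, so the loop exits after 2 iterations.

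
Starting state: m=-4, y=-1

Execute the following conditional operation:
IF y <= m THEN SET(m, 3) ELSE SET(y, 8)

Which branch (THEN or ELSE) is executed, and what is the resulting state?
Branch: ELSE, Final state: m=-4, y=8

Evaluating condition: y <= m
y = -1, m = -4
Condition is False, so ELSE branch executes
After SET(y, 8): m=-4, y=8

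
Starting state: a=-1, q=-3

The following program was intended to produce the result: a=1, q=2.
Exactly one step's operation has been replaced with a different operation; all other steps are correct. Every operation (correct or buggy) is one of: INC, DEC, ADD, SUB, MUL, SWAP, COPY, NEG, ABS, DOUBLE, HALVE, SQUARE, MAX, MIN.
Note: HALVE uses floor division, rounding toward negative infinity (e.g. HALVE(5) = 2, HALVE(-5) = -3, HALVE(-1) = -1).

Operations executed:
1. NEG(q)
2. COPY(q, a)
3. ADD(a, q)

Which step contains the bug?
Step 2

Trace with buggy code:
Initial: a=-1, q=-3
After step 1: a=-1, q=3
After step 2: a=-1, q=-1
After step 3: a=-2, q=-1
Actual final a=-2, q=-1 ≠ expected a=1, q=2.
Step 2 is the only position where a single-operation replacement can produce the expected result.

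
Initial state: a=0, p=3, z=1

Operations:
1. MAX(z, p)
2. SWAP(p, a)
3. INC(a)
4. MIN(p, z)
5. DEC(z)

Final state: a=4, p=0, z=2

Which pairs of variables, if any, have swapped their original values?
None

Comparing initial and final values:
p: 3 → 0
a: 0 → 4
z: 1 → 2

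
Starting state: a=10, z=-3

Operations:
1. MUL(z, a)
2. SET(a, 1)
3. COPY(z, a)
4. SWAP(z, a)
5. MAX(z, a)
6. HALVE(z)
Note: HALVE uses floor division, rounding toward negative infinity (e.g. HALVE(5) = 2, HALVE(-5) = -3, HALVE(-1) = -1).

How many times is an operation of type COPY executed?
1

Counting COPY operations:
Step 3: COPY(z, a) ← COPY
Total: 1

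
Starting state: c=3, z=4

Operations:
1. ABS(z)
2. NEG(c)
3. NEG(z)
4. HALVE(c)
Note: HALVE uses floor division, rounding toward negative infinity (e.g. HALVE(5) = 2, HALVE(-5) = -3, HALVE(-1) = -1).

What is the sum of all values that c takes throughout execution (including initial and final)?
-2

Values of c at each step:
Initial: c = 3
After step 1: c = 3
After step 2: c = -3
After step 3: c = -3
After step 4: c = -2
Sum = 3 + 3 + -3 + -3 + -2 = -2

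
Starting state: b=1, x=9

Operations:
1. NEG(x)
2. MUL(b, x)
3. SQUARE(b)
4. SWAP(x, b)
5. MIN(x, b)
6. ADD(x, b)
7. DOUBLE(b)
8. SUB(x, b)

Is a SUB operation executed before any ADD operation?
No

First SUB: step 8
First ADD: step 6
Since 8 > 6, ADD comes first.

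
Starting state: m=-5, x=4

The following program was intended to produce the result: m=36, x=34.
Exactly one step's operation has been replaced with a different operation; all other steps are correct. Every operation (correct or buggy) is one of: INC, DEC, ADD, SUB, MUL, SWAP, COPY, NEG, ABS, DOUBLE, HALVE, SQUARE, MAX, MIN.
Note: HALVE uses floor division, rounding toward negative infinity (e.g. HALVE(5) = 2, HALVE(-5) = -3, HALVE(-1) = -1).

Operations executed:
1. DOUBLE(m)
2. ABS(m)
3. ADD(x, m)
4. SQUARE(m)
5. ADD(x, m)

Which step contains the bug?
Step 2

Trace with buggy code:
Initial: m=-5, x=4
After step 1: m=-10, x=4
After step 2: m=10, x=4
After step 3: m=10, x=14
After step 4: m=100, x=14
After step 5: m=100, x=114
Actual final m=100, x=114 ≠ expected m=36, x=34.
Step 2 is the only position where a single-operation replacement can produce the expected result.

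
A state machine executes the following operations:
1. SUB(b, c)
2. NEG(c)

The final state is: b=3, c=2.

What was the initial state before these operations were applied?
b=1, c=-2

Working backwards:
Final state: b=3, c=2
Before step 2 (NEG(c)): b=3, c=-2
Before step 1 (SUB(b, c)): b=1, c=-2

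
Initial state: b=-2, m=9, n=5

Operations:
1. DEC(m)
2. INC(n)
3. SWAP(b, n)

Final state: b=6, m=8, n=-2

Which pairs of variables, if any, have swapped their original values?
None

Comparing initial and final values:
m: 9 → 8
b: -2 → 6
n: 5 → -2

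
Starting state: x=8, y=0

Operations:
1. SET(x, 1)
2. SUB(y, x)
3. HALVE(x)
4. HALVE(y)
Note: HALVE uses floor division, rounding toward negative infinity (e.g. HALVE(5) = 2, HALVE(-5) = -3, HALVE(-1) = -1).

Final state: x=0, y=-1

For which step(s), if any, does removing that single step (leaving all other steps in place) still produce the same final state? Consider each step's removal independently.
Step(s) 4

Testing removal of each single step:
Without step 1: final = x=4, y=-4 (different)
Without step 2: final = x=0, y=0 (different)
Without step 3: final = x=1, y=-1 (different)
Without step 4: final = x=0, y=-1 (same)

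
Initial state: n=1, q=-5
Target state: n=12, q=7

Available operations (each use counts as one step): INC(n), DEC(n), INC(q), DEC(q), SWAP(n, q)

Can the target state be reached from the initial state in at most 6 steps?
No

The target state cannot be reached within 6 steps.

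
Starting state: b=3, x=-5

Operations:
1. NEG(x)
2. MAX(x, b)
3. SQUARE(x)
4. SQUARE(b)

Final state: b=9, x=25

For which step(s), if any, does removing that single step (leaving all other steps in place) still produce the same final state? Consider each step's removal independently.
Step(s) 2

Testing removal of each single step:
Without step 1: final = b=9, x=9 (different)
Without step 2: final = b=9, x=25 (same)
Without step 3: final = b=9, x=5 (different)
Without step 4: final = b=3, x=25 (different)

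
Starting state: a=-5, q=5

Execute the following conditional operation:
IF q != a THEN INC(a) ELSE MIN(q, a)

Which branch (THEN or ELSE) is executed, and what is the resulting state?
Branch: THEN, Final state: a=-4, q=5

Evaluating condition: q != a
q = 5, a = -5
Condition is True, so THEN branch executes
After INC(a): a=-4, q=5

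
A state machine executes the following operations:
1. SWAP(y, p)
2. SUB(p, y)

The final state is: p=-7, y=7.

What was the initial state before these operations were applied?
p=7, y=0

Working backwards:
Final state: p=-7, y=7
Before step 2 (SUB(p, y)): p=0, y=7
Before step 1 (SWAP(y, p)): p=7, y=0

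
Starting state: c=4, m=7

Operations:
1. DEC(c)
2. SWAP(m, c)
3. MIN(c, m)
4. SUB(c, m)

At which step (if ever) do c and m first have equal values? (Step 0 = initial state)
Step 3

c and m first become equal after step 3.

Comparing values at each step:
Initial: c=4, m=7
After step 1: c=3, m=7
After step 2: c=7, m=3
After step 3: c=3, m=3 ← equal!
After step 4: c=0, m=3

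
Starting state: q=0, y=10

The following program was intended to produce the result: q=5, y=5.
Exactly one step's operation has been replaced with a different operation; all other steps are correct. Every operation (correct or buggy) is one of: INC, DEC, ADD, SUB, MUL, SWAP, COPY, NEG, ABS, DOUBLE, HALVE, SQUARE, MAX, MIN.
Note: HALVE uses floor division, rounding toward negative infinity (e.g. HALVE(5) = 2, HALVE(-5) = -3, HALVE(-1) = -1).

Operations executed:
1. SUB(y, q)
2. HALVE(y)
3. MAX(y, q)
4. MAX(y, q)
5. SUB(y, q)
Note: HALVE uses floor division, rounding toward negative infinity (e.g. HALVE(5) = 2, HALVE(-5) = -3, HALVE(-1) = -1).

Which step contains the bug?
Step 5

Trace with buggy code:
Initial: q=0, y=10
After step 1: q=0, y=10
After step 2: q=0, y=5
After step 3: q=0, y=5
After step 4: q=0, y=5
After step 5: q=0, y=5
Actual final q=0, y=5 ≠ expected q=5, y=5.
Step 5 is the only position where a single-operation replacement can produce the expected result.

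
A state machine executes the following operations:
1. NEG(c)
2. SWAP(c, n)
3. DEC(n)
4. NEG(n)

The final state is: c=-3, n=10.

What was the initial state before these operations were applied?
c=9, n=-3

Working backwards:
Final state: c=-3, n=10
Before step 4 (NEG(n)): c=-3, n=-10
Before step 3 (DEC(n)): c=-3, n=-9
Before step 2 (SWAP(c, n)): c=-9, n=-3
Before step 1 (NEG(c)): c=9, n=-3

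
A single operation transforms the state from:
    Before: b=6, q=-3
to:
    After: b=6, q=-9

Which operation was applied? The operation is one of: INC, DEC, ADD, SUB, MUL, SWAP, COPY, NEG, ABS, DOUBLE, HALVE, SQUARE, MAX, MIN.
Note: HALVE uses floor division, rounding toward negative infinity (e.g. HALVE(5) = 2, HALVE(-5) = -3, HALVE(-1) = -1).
SUB(q, b)

Analyzing the change:
Before: b=6, q=-3
After: b=6, q=-9
Variable q changed from -3 to -9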